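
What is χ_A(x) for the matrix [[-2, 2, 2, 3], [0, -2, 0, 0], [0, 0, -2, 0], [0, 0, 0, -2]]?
χ_A(x) = (x + 2)^4

xI - A = [[x + 2, -2, -2, -3], [0, x + 2, 0, 0], [0, 0, x + 2, 0], [0, 0, 0, x + 2]].

Expanding det(xI - A) along the first row:
det(xI - A) = + (x + 2)·det([[x + 2, 0, 0], [0, x + 2, 0], [0, 0, x + 2]]) - (-2)·det([[0, 0, 0], [0, x + 2, 0], [0, 0, x + 2]]) + (-2)·det([[0, x + 2, 0], [0, 0, 0], [0, 0, x + 2]]) - (-3)·det([[0, x + 2, 0], [0, 0, x + 2], [0, 0, 0]]).

Evaluating gives χ_A(x) = x^4 + 8x^3 + 24x^2 + 32x + 16 = (x + 2)^4.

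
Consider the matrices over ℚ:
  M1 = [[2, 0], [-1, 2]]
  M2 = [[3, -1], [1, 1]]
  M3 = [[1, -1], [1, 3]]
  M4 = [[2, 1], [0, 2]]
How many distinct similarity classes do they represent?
1 class: {M1, M2, M3, M4}

Characteristic polynomials: χ_{M1} = (x - 2)^2, χ_{M2} = (x - 2)^2, χ_{M3} = (x - 2)^2, χ_{M4} = (x - 2)^2.

{M1, M2, M3, M4}: invariant factors (x - 2)^2.

Matrices are similar if and only if their invariant-factor lists agree; the partition into similarity classes is {M1, M2, M3, M4}.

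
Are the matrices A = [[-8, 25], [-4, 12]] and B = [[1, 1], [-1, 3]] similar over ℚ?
Two matrices over a field are similar if and only if they have the same invariant factors.

Both A and B have characteristic polynomial (x - 2)^2 and minimal polynomial (x - 2)^2. Computing further, both have invariant factors (x - 2)^2. Hence A and B are similar.

Yes.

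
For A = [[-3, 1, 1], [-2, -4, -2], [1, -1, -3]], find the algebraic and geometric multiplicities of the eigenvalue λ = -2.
algebraic multiplicity 1, geometric multiplicity 1

The characteristic polynomial is (x + 2)(x + 4)^2, so the factor x + 2 appears with exponent 1: the algebraic multiplicity is 1.

rank(A + 2I) = 2, so the eigenspace has dimension 3 - 2 = 1: the geometric multiplicity is 1.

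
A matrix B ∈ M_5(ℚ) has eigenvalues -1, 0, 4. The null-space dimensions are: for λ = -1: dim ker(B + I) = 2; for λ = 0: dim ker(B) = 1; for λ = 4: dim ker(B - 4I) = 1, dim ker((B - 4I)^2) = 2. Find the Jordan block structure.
λ = -1: successive nullity increments [2] count blocks of size ≥ k; block sizes are [1, 1].
λ = 0: successive nullity increments [1] count blocks of size ≥ k; block sizes are [1].
λ = 4: successive nullity increments [1, 1] count blocks of size ≥ k; block sizes are [2].

Jordan blocks: (-1, 1), (-1, 1), (0, 1), (4, 2)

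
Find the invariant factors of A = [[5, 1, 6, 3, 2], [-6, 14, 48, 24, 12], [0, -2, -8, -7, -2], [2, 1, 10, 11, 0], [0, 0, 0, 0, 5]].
The Jordan structure of A has elementary divisors (x - 5)^2, (x - 5), (x - 6)^2. Arranging the block sizes at each eigenvalue in decreasing order and taking row products gives the invariant factors.

Invariant factors (smallest first, each dividing the next): x - 5, (x - 6)^2(x - 5)^2.

Check: the last factor (x - 6)^2(x - 5)^2 is the minimal polynomial, and the product (x - 6)^2(x - 5)^3 is the characteristic polynomial.

x - 5, (x - 6)^2(x - 5)^2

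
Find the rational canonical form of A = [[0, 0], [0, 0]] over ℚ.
R = [[0, 0], [0, 0]]

The invariant factors of A (the non-unit diagonal entries of the Smith normal form of xI - A over ℚ[x]) are x, x, each dividing the next. The characteristic polynomial is their product, x^2.

The rational canonical form is the block-diagonal matrix of companion matrices C(f_i):
R = [[0, 0], [0, 0]].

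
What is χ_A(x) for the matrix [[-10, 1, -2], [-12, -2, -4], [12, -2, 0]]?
χ_A(x) = (x + 4)^3

xI - A = [[x + 10, -1, 2], [12, x + 2, 4], [-12, 2, x]].

Expanding det(xI - A) along the first row:
det(xI - A) = + (x + 10)·det([[x + 2, 4], [2, x]]) - (-1)·det([[12, 4], [-12, x]]) + (2)·det([[12, x + 2], [-12, 2]]).

Evaluating gives χ_A(x) = x^3 + 12x^2 + 48x + 64 = (x + 4)^3.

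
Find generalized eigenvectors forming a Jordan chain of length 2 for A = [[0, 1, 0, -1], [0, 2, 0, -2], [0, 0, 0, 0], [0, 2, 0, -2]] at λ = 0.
v_1 = [[0, 1, 0, 0]]^T, v_2 = [[1, 2, 0, 2]]^T

We seek v_1 ∈ ker(A^2) \ ker(A), then set v_{i+1} = A v_i.

One such chain is v_1 = [[0, 1, 0, 0]]^T, v_2 = [[1, 2, 0, 2]]^T. Check: A v_2 = [[0, 0, 0, 0]]^T = 0.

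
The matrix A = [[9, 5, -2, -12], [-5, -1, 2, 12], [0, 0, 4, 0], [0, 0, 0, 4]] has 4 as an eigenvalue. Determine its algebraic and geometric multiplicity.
The characteristic polynomial is (x - 4)^4, so the factor x - 4 appears with exponent 4: the algebraic multiplicity is 4.

rank(A - 4I) = 1, so the eigenspace has dimension 4 - 1 = 3: the geometric multiplicity is 3.

Since 3 < 4, A is not diagonalizable.

algebraic multiplicity 4, geometric multiplicity 3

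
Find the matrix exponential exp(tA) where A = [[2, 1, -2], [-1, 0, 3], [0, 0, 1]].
A has Jordan form J = [[1, 1, 0], [0, 1, 1], [0, 0, 1]] with A = PJP^{-1}, so e^{tA} = P e^{tJ} P^{-1}.

For a Jordan block J_k(λ), e^{tJ_k(λ)} = e^{λt} · (I + tN + t^2 N^2/2! + ... + t^{k-1} N^{k-1}/(k-1)!) where N is the nilpotent superdiagonal part.

Assembling the blocks and conjugating back gives the entries of e^{tA} as shown above.

e^{tA} = [[(t + 1)*e^{t}, t*e^{t}, t*(t - 4)*e^{t}/2], [-t*e^{t}, (1 - t)*e^{t}, t*(6 - t)*e^{t}/2], [0, 0, e^{t}]]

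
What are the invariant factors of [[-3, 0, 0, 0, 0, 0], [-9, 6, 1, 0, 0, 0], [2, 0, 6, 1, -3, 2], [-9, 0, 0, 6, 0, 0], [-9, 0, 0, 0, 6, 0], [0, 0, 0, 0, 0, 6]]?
x - 6, x - 6, (x - 6)^3(x + 3)

The Jordan structure of A has elementary divisors (x + 3), (x - 6)^3, (x - 6), (x - 6). Arranging the block sizes at each eigenvalue in decreasing order and taking row products gives the invariant factors.

Invariant factors (smallest first, each dividing the next): x - 6, x - 6, (x - 6)^3(x + 3).

Check: the last factor (x - 6)^3(x + 3) is the minimal polynomial, and the product (x - 6)^5(x + 3) is the characteristic polynomial.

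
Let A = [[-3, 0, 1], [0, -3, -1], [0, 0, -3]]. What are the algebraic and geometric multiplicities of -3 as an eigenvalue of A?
algebraic multiplicity 3, geometric multiplicity 2

The characteristic polynomial is (x + 3)^3, so the factor x + 3 appears with exponent 3: the algebraic multiplicity is 3.

rank(A + 3I) = 1, so the eigenspace has dimension 3 - 1 = 2: the geometric multiplicity is 2.

Since 2 < 3, A is not diagonalizable.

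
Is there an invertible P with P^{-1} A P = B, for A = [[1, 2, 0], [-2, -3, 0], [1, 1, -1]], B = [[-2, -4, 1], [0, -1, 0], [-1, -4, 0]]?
Two matrices over a field are similar if and only if they have the same invariant factors.

Both A and B have characteristic polynomial (x + 1)^3 and minimal polynomial (x + 1)^2. Computing further, both have invariant factors x + 1, (x + 1)^2. Hence A and B are similar.

Yes.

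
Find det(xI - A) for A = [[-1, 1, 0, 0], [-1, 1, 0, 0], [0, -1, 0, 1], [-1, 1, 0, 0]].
xI - A = [[x + 1, -1, 0, 0], [1, x - 1, 0, 0], [0, 1, x, -1], [1, -1, 0, x]].

Expanding det(xI - A) along the first row:
det(xI - A) = + (x + 1)·det([[x - 1, 0, 0], [1, x, -1], [-1, 0, x]]) - (-1)·det([[1, 0, 0], [0, x, -1], [1, 0, x]]) + (0)·det([[1, x - 1, 0], [0, 1, -1], [1, -1, x]]) - (0)·det([[1, x - 1, 0], [0, 1, x], [1, -1, 0]]).

Evaluating gives χ_A(x) = x^4.

χ_A(x) = x^4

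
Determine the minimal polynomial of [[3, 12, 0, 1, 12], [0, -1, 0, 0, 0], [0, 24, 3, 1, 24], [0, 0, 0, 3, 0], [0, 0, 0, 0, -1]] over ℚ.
m_A(x) = (x - 3)^2(x + 1)

The characteristic polynomial factors as (x - 3)^3(x + 1)^2. The minimal polynomial is ∏(x - λ)^{k_λ} where k_λ is the size of the largest Jordan block at λ.

For λ = -1: rank(A + I) = 3, and the largest Jordan block has size 1 (the smallest k with rank((A + I)^k) = rank((A + I)^(k+1))).
For λ = 3: rank(A - 3I) = 3, and the largest Jordan block has size 2 (the smallest k with rank((A - 3I)^k) = rank((A - 3I)^(k+1))).

So m_A(x) = (x - 3)^2(x + 1).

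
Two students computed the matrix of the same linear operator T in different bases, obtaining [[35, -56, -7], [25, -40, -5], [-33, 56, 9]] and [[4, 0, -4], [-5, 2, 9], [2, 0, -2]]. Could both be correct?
Yes.

Two matrices over a field are similar if and only if they have the same invariant factors.

Both A and B have characteristic polynomial x(x - 2)^2 and minimal polynomial x(x - 2)^2. Computing further, both have invariant factors x(x - 2)^2. Hence A and B are similar.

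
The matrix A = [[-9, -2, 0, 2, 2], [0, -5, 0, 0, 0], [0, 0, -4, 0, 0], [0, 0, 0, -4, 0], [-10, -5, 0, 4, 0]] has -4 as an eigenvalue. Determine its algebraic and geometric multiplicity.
The characteristic polynomial is (x + 4)^3(x + 5)^2, so the factor x + 4 appears with exponent 3: the algebraic multiplicity is 3.

rank(A + 4I) = 2, so the eigenspace has dimension 5 - 2 = 3: the geometric multiplicity is 3.

algebraic multiplicity 3, geometric multiplicity 3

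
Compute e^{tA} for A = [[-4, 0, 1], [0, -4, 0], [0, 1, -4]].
A has Jordan form J = [[-4, 1, 0], [0, -4, 1], [0, 0, -4]] with A = PJP^{-1}, so e^{tA} = P e^{tJ} P^{-1}.

For a Jordan block J_k(λ), e^{tJ_k(λ)} = e^{λt} · (I + tN + t^2 N^2/2! + ... + t^{k-1} N^{k-1}/(k-1)!) where N is the nilpotent superdiagonal part.

Assembling the blocks and conjugating back gives the entries of e^{tA} as shown above.

e^{tA} = [[e^{-4*t}, t^2*e^{-4*t}/2, t*e^{-4*t}], [0, e^{-4*t}, 0], [0, t*e^{-4*t}, e^{-4*t}]]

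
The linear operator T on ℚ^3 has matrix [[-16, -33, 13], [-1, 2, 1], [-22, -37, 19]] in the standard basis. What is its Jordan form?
The characteristic polynomial is det(xI - A) = (x - 4)^2(x + 3), so the eigenvalues are -3 (algebraic multiplicity 1), 4 (algebraic multiplicity 2).

For λ = -3: algebraic multiplicity 1 gives one 1×1 block.

For λ = 4: rank(A - 4I) = 2, rank((A - 4I)^2) = 1. The eigenspace has dimension 3 - 2 = 1, so there is 1 Jordan block; the rank sequence gives block sizes [2].

Assembling the blocks gives the Jordan form J above.

J = [[-3, 0, 0], [0, 4, 1], [0, 0, 4]]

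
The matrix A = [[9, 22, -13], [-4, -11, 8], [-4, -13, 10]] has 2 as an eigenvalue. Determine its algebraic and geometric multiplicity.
algebraic multiplicity 1, geometric multiplicity 1

The characteristic polynomial is (x - 3)^2(x - 2), so the factor x - 2 appears with exponent 1: the algebraic multiplicity is 1.

rank(A - 2I) = 2, so the eigenspace has dimension 3 - 2 = 1: the geometric multiplicity is 1.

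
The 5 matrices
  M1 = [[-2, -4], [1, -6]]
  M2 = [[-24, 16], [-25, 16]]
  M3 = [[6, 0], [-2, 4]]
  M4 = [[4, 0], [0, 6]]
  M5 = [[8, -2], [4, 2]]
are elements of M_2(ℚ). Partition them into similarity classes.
Characteristic polynomials: χ_{M1} = (x + 4)^2, χ_{M2} = (x + 4)^2, χ_{M3} = (x - 6)(x - 4), χ_{M4} = (x - 6)(x - 4), χ_{M5} = (x - 6)(x - 4).

{M1, M2}: invariant factors (x + 4)^2.

{M3, M4, M5}: invariant factors (x - 6)(x - 4).

Matrices are similar if and only if their invariant-factor lists agree; the partition into similarity classes is {M1, M2}, {M3, M4, M5}.

2 classes: {M1, M2}, {M3, M4, M5}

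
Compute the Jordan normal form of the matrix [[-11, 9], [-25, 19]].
J = [[4, 1], [0, 4]]

The characteristic polynomial is det(xI - A) = (x - 4)^2, so the eigenvalues are 4 (algebraic multiplicity 2).

For λ = 4: rank(A - 4I) = 1, rank((A - 4I)^2) = 0. The eigenspace has dimension 2 - 1 = 1, so there is 1 Jordan block; the rank sequence gives block sizes [2].

Assembling the blocks gives the Jordan form J above.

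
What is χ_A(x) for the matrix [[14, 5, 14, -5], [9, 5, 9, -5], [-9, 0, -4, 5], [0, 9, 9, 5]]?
xI - A = [[x - 14, -5, -14, 5], [-9, x - 5, -9, 5], [9, 0, x + 4, -5], [0, -9, -9, x - 5]].

Expanding det(xI - A) along the first row:
det(xI - A) = + (x - 14)·det([[x - 5, -9, 5], [0, x + 4, -5], [-9, -9, x - 5]]) - (-5)·det([[-9, -9, 5], [9, x + 4, -5], [0, -9, x - 5]]) + (-14)·det([[-9, x - 5, 5], [9, 0, -5], [0, -9, x - 5]]) - (5)·det([[-9, x - 5, -9], [9, 0, x + 4], [0, -9, -9]]).

Evaluating gives χ_A(x) = x^4 - 20x^3 + 150x^2 - 500x + 625 = (x - 5)^4.

χ_A(x) = (x - 5)^4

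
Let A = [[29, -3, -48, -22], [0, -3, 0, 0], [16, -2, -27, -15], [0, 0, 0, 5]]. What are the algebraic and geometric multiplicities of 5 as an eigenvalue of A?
The characteristic polynomial is (x - 5)^2(x + 3)^2, so the factor x - 5 appears with exponent 2: the algebraic multiplicity is 2.

rank(A - 5I) = 3, so the eigenspace has dimension 4 - 3 = 1: the geometric multiplicity is 1.

Since 1 < 2, A is not diagonalizable.

algebraic multiplicity 2, geometric multiplicity 1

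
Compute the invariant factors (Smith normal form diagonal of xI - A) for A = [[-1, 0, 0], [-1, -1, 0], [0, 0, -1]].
x + 1, (x + 1)^2

The Jordan structure of A has elementary divisors (x + 1)^2, (x + 1). Arranging the block sizes at each eigenvalue in decreasing order and taking row products gives the invariant factors.

Invariant factors (smallest first, each dividing the next): x + 1, (x + 1)^2.

Check: the last factor (x + 1)^2 is the minimal polynomial, and the product (x + 1)^3 is the characteristic polynomial.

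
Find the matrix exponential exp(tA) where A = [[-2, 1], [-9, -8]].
A has Jordan form J = [[-5, 1], [0, -5]] with A = PJP^{-1}, so e^{tA} = P e^{tJ} P^{-1}.

For a Jordan block J_k(λ), e^{tJ_k(λ)} = e^{λt} · (I + tN + t^2 N^2/2! + ... + t^{k-1} N^{k-1}/(k-1)!) where N is the nilpotent superdiagonal part.

Assembling the blocks and conjugating back gives the entries of e^{tA} as shown above.

e^{tA} = [[(3*t + 1)*e^{-5*t}, t*e^{-5*t}], [-9*t*e^{-5*t}, (1 - 3*t)*e^{-5*t}]]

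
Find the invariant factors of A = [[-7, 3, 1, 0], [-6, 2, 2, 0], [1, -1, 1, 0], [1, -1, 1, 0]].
x, x^2(x + 4)

The Jordan structure of A has elementary divisors (x + 4), x^2, x. Arranging the block sizes at each eigenvalue in decreasing order and taking row products gives the invariant factors.

Invariant factors (smallest first, each dividing the next): x, x^2(x + 4).

Check: the last factor x^2(x + 4) is the minimal polynomial, and the product x^3(x + 4) is the characteristic polynomial.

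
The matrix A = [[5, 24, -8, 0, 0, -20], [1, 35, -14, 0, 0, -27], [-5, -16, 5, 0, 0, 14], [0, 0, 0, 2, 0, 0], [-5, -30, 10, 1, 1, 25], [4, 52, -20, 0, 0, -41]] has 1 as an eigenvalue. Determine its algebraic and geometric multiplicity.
algebraic multiplicity 5, geometric multiplicity 3

The characteristic polynomial is (x - 2)(x - 1)^5, so the factor x - 1 appears with exponent 5: the algebraic multiplicity is 5.

rank(A - I) = 3, so the eigenspace has dimension 6 - 3 = 3: the geometric multiplicity is 3.

Since 3 < 5, A is not diagonalizable.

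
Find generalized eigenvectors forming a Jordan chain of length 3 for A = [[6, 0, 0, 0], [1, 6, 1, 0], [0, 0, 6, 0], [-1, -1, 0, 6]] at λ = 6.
v_1 = [[0, 0, 1, 2]]^T, v_2 = [[0, 1, 0, 0]]^T, v_3 = [[0, 0, 0, -1]]^T

We seek v_1 ∈ ker((A - 6I)^3) \ ker((A - 6I)^2), then set v_{i+1} = (A - 6I) v_i.

One such chain is v_1 = [[0, 0, 1, 2]]^T, v_2 = [[0, 1, 0, 0]]^T, v_3 = [[0, 0, 0, -1]]^T. Check: (A - 6I) v_3 = [[0, 0, 0, 0]]^T = 0.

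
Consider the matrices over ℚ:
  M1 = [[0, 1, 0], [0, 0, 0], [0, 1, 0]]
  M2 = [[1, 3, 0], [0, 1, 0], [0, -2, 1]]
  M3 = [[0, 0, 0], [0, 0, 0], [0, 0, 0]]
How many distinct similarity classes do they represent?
3 classes: {M1}, {M2}, {M3}

Characteristic polynomials: χ_{M1} = x^3, χ_{M2} = (x - 1)^3, χ_{M3} = x^3.

{M1}: invariant factors x, x^2.

{M2}: invariant factors x - 1, (x - 1)^2.

{M3}: invariant factors x, x, x.

Matrices are similar if and only if their invariant-factor lists agree; the partition into similarity classes is {M1}, {M2}, {M3}.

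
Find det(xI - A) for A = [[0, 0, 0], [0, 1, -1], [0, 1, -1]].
xI - A = [[x, 0, 0], [0, x - 1, 1], [0, -1, x + 1]].

Expanding det(xI - A) along the first row:
det(xI - A) = + (x)·det([[x - 1, 1], [-1, x + 1]]) - (0)·det([[0, 1], [0, x + 1]]) + (0)·det([[0, x - 1], [0, -1]]).

Evaluating gives χ_A(x) = x^3.

χ_A(x) = x^3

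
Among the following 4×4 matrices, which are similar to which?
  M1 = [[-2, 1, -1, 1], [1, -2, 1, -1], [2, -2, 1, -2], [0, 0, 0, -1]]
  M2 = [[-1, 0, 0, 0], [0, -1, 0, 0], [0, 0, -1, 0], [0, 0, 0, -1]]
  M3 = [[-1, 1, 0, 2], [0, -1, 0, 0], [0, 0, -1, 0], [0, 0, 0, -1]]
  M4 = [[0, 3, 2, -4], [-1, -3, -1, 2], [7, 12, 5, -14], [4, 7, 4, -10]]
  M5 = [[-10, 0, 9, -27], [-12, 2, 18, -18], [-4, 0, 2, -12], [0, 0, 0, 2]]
4 classes: {M1, M3}, {M2}, {M4}, {M5}

Characteristic polynomials: χ_{M1} = (x + 1)^4, χ_{M2} = (x + 1)^4, χ_{M3} = (x + 1)^4, χ_{M4} = (x + 2)^4, χ_{M5} = (x - 2)^2(x + 4)^2.

{M1, M3}: invariant factors x + 1, x + 1, (x + 1)^2.

{M2}: invariant factors x + 1, x + 1, x + 1, x + 1.

{M4}: invariant factors x + 2, (x + 2)^3.

{M5}: invariant factors x - 2, (x - 2)(x + 4)^2.

Matrices are similar if and only if their invariant-factor lists agree; the partition into similarity classes is {M1, M3}, {M2}, {M4}, {M5}.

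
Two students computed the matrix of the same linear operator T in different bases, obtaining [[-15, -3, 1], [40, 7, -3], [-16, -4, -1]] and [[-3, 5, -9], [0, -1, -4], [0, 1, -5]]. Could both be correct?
Yes.

Two matrices over a field are similar if and only if they have the same invariant factors.

Both A and B have characteristic polynomial (x + 3)^3 and minimal polynomial (x + 3)^3. Computing further, both have invariant factors (x + 3)^3. Hence A and B are similar.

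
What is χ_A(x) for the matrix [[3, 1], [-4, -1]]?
χ_A(x) = (x - 1)^2

xI - A = [[x - 3, -1], [4, x + 1]].

Expanding det(xI - A) along the first row:
det(xI - A) = + (x - 3)·det([[x + 1]]) - (-1)·det([[4]]).

Evaluating gives χ_A(x) = x^2 - 2x + 1 = (x - 1)^2.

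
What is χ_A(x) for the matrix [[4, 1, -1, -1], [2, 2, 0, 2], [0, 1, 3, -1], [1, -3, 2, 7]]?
xI - A = [[x - 4, -1, 1, 1], [-2, x - 2, 0, -2], [0, -1, x - 3, 1], [-1, 3, -2, x - 7]].

Expanding det(xI - A) along the first row:
det(xI - A) = + (x - 4)·det([[x - 2, 0, -2], [-1, x - 3, 1], [3, -2, x - 7]]) - (-1)·det([[-2, 0, -2], [0, x - 3, 1], [-1, -2, x - 7]]) + (1)·det([[-2, x - 2, -2], [0, -1, 1], [-1, 3, x - 7]]) - (1)·det([[-2, x - 2, 0], [0, -1, x - 3], [-1, 3, -2]]).

Evaluating gives χ_A(x) = x^4 - 16x^3 + 96x^2 - 256x + 256 = (x - 4)^4.

χ_A(x) = (x - 4)^4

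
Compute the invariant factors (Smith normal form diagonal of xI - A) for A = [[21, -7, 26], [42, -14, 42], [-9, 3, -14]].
The Jordan structure of A has elementary divisors (x + 5), (x + 2), x. Arranging the block sizes at each eigenvalue in decreasing order and taking row products gives the invariant factors.

Invariant factors (smallest first, each dividing the next): x(x + 2)(x + 5).

Check: the last factor x(x + 2)(x + 5) is the minimal polynomial, and the product x(x + 2)(x + 5) is the characteristic polynomial.

x(x + 2)(x + 5)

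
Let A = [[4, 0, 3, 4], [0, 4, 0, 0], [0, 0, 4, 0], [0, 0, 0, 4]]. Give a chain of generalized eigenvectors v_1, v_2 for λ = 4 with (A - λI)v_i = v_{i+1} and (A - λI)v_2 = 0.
We seek v_1 ∈ ker((A - 4I)^2) \ ker(A - 4I), then set v_{i+1} = (A - 4I) v_i.

One such chain is v_1 = [[2, -3, 3, -2]]^T, v_2 = [[1, 0, 0, 0]]^T. Check: (A - 4I) v_2 = [[0, 0, 0, 0]]^T = 0.

v_1 = [[2, -3, 3, -2]]^T, v_2 = [[1, 0, 0, 0]]^T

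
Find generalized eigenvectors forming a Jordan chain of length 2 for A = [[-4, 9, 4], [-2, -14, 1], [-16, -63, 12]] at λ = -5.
We seek v_1 ∈ ker((A + 5I)^2) \ ker(A + 5I), then set v_{i+1} = (A + 5I) v_i.

One such chain is v_1 = [[-4, 1, 0]]^T, v_2 = [[5, -1, 1]]^T. Check: (A + 5I) v_2 = [[0, 0, 0]]^T = 0.

v_1 = [[-4, 1, 0]]^T, v_2 = [[5, -1, 1]]^T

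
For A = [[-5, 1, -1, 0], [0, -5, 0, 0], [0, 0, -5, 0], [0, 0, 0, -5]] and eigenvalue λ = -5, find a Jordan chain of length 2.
v_1 = [[1, 0, -1, 0]]^T, v_2 = [[1, 0, 0, 0]]^T

We seek v_1 ∈ ker((A + 5I)^2) \ ker(A + 5I), then set v_{i+1} = (A + 5I) v_i.

One such chain is v_1 = [[1, 0, -1, 0]]^T, v_2 = [[1, 0, 0, 0]]^T. Check: (A + 5I) v_2 = [[0, 0, 0, 0]]^T = 0.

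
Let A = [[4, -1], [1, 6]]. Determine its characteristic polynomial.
xI - A = [[x - 4, 1], [-1, x - 6]].

Expanding det(xI - A) along the first row:
det(xI - A) = + (x - 4)·det([[x - 6]]) - (1)·det([[-1]]).

Evaluating gives χ_A(x) = x^2 - 10x + 25 = (x - 5)^2.

χ_A(x) = (x - 5)^2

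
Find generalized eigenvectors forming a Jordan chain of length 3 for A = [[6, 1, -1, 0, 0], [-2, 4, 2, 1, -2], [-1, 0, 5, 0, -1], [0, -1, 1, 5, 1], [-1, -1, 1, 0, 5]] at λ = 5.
We seek v_1 ∈ ker((A - 5I)^3) \ ker((A - 5I)^2), then set v_{i+1} = (A - 5I) v_i.

One such chain is v_1 = [[0, 0, 0, 1, 0]]^T, v_2 = [[0, 1, 0, 0, 0]]^T, v_3 = [[1, -1, 0, -1, -1]]^T. Check: (A - 5I) v_3 = [[0, 0, 0, 0, 0]]^T = 0.

v_1 = [[0, 0, 0, 1, 0]]^T, v_2 = [[0, 1, 0, 0, 0]]^T, v_3 = [[1, -1, 0, -1, -1]]^T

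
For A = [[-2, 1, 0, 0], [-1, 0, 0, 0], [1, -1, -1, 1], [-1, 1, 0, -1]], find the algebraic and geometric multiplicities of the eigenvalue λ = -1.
algebraic multiplicity 4, geometric multiplicity 2

The characteristic polynomial is (x + 1)^4, so the factor x + 1 appears with exponent 4: the algebraic multiplicity is 4.

rank(A + I) = 2, so the eigenspace has dimension 4 - 2 = 2: the geometric multiplicity is 2.

Since 2 < 4, A is not diagonalizable.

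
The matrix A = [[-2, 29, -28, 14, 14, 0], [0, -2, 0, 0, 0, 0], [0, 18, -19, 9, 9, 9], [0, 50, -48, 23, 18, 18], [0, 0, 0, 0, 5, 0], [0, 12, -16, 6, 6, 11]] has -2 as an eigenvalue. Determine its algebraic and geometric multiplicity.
The characteristic polynomial is (x - 5)^4(x + 2)^2, so the factor x + 2 appears with exponent 2: the algebraic multiplicity is 2.

rank(A + 2I) = 5, so the eigenspace has dimension 6 - 5 = 1: the geometric multiplicity is 1.

Since 1 < 2, A is not diagonalizable.

algebraic multiplicity 2, geometric multiplicity 1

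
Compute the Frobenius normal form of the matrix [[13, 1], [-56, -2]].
The invariant factors of A (the non-unit diagonal entries of the Smith normal form of xI - A over ℚ[x]) are (x - 6)(x - 5), each dividing the next. The characteristic polynomial is their product, (x - 6)(x - 5).

The rational canonical form is the block-diagonal matrix of companion matrices C(f_i):
R = [[0, -30], [1, 11]].

R = [[0, -30], [1, 11]]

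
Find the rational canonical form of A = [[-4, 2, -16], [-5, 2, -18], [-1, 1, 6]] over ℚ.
The invariant factors of A (the non-unit diagonal entries of the Smith normal form of xI - A over ℚ[x]) are (x - 6)(x^2 + 2x + 4), each dividing the next. The characteristic polynomial is their product, (x - 6)(x^2 + 2x + 4).

The rational canonical form is the block-diagonal matrix of companion matrices C(f_i):
R = [[0, 0, 24], [1, 0, 8], [0, 1, 4]].

Note the characteristic polynomial does not split into linear factors over ℚ, so A has no Jordan form over ℚ; the rational canonical form exists over any field.

R = [[0, 0, 24], [1, 0, 8], [0, 1, 4]]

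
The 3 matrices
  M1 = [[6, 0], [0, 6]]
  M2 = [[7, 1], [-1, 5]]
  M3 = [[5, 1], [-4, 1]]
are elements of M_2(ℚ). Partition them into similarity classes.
3 classes: {M1}, {M2}, {M3}

Characteristic polynomials: χ_{M1} = (x - 6)^2, χ_{M2} = (x - 6)^2, χ_{M3} = (x - 3)^2.

{M1}: invariant factors x - 6, x - 6.

{M2}: invariant factors (x - 6)^2.

{M3}: invariant factors (x - 3)^2.

Matrices are similar if and only if their invariant-factor lists agree; the partition into similarity classes is {M1}, {M2}, {M3}.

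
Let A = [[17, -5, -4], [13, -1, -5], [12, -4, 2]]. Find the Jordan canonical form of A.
The characteristic polynomial is det(xI - A) = (x - 6)^3, so the eigenvalues are 6 (algebraic multiplicity 3).

For λ = 6: rank(A - 6I) = 2, rank((A - 6I)^2) = 1, rank((A - 6I)^3) = 0. The eigenspace has dimension 3 - 2 = 1, so there is 1 Jordan block; the rank sequence gives block sizes [3].

Assembling the blocks gives the Jordan form J above.

J = [[6, 1, 0], [0, 6, 1], [0, 0, 6]]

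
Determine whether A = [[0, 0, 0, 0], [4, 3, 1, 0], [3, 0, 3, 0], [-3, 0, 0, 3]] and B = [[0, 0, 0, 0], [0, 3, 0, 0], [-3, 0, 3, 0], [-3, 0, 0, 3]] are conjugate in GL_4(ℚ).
Both have characteristic polynomial x(x - 3)^3, but the minimal polynomial of A is x(x - 3)^2 while the minimal polynomial of B is x(x - 3). The minimal polynomial is a similarity invariant, so A and B are not similar.

No.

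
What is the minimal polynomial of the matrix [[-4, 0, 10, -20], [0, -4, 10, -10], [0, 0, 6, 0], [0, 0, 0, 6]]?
m_A(x) = (x - 6)(x + 4)

The characteristic polynomial factors as (x - 6)^2(x + 4)^2. The minimal polynomial is ∏(x - λ)^{k_λ} where k_λ is the size of the largest Jordan block at λ.

For λ = -4: rank(A + 4I) = 2, and the largest Jordan block has size 1 (the smallest k with rank((A + 4I)^k) = rank((A + 4I)^(k+1))).
For λ = 6: rank(A - 6I) = 2, and the largest Jordan block has size 1 (the smallest k with rank((A - 6I)^k) = rank((A - 6I)^(k+1))).

So m_A(x) = (x - 6)(x + 4).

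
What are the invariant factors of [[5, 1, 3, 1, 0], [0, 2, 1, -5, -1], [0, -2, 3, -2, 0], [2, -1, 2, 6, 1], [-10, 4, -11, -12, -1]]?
The Jordan structure of A has elementary divisors (x - 3)^3, (x - 3)^2. Arranging the block sizes at each eigenvalue in decreasing order and taking row products gives the invariant factors.

Invariant factors (smallest first, each dividing the next): (x - 3)^2, (x - 3)^3.

Check: the last factor (x - 3)^3 is the minimal polynomial, and the product (x - 3)^5 is the characteristic polynomial.

(x - 3)^2, (x - 3)^3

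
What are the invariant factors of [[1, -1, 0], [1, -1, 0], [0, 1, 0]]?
The Jordan structure of A has elementary divisors x^3. Arranging the block sizes at each eigenvalue in decreasing order and taking row products gives the invariant factors.

Invariant factors (smallest first, each dividing the next): x^3.

Check: the last factor x^3 is the minimal polynomial, and the product x^3 is the characteristic polynomial.

x^3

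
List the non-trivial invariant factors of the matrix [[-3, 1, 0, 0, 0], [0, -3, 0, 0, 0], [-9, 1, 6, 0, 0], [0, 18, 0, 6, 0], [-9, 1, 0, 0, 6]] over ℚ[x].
The Jordan structure of A has elementary divisors (x + 3)^2, (x - 6), (x - 6), (x - 6). Arranging the block sizes at each eigenvalue in decreasing order and taking row products gives the invariant factors.

Invariant factors (smallest first, each dividing the next): x - 6, x - 6, (x - 6)(x + 3)^2.

Check: the last factor (x - 6)(x + 3)^2 is the minimal polynomial, and the product (x - 6)^3(x + 3)^2 is the characteristic polynomial.

x - 6, x - 6, (x - 6)(x + 3)^2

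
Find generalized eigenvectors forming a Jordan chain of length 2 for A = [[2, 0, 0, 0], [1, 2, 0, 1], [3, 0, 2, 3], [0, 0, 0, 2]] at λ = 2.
We seek v_1 ∈ ker((A - 2I)^2) \ ker(A - 2I), then set v_{i+1} = (A - 2I) v_i.

One such chain is v_1 = [[0, 0, 1, -1]]^T, v_2 = [[0, -1, -3, 0]]^T. Check: (A - 2I) v_2 = [[0, 0, 0, 0]]^T = 0.

v_1 = [[0, 0, 1, -1]]^T, v_2 = [[0, -1, -3, 0]]^T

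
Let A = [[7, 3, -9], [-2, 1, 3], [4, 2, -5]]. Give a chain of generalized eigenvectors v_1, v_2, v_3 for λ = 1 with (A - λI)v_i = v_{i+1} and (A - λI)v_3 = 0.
v_1 = [[7, 1, 5]]^T, v_2 = [[0, 1, 0]]^T, v_3 = [[3, 0, 2]]^T

We seek v_1 ∈ ker((A - I)^3) \ ker((A - I)^2), then set v_{i+1} = (A - I) v_i.

One such chain is v_1 = [[7, 1, 5]]^T, v_2 = [[0, 1, 0]]^T, v_3 = [[3, 0, 2]]^T. Check: (A - I) v_3 = [[0, 0, 0]]^T = 0.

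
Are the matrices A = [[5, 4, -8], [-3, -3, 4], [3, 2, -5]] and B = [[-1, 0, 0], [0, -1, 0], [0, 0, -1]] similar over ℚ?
No.

Both have characteristic polynomial (x + 1)^3, but the minimal polynomial of A is (x + 1)^2 while the minimal polynomial of B is x + 1. The minimal polynomial is a similarity invariant, so A and B are not similar.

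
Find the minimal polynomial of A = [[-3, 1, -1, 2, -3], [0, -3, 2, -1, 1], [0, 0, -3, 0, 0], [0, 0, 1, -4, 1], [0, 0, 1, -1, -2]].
The characteristic polynomial factors as (x + 3)^5. The minimal polynomial is ∏(x - λ)^{k_λ} where k_λ is the size of the largest Jordan block at λ.

For λ = -3: rank(A + 3I) = 3, and the largest Jordan block has size 3 (the smallest k with rank((A + 3I)^k) = rank((A + 3I)^(k+1))).

So m_A(x) = (x + 3)^3.

m_A(x) = (x + 3)^3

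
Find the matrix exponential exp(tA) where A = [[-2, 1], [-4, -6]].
e^{tA} = [[(2*t + 1)*e^{-4*t}, t*e^{-4*t}], [-4*t*e^{-4*t}, (1 - 2*t)*e^{-4*t}]]

A has Jordan form J = [[-4, 1], [0, -4]] with A = PJP^{-1}, so e^{tA} = P e^{tJ} P^{-1}.

For a Jordan block J_k(λ), e^{tJ_k(λ)} = e^{λt} · (I + tN + t^2 N^2/2! + ... + t^{k-1} N^{k-1}/(k-1)!) where N is the nilpotent superdiagonal part.

Assembling the blocks and conjugating back gives the entries of e^{tA} as shown above.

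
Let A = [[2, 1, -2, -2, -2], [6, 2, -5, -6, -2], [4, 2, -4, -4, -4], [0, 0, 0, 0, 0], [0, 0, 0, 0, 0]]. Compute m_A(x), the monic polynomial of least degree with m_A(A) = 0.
m_A(x) = x^3

The characteristic polynomial factors as x^5. The minimal polynomial is ∏(x - λ)^{k_λ} where k_λ is the size of the largest Jordan block at λ.

For λ = 0: rank(A) = 2, and the largest Jordan block has size 3 (the smallest k with rank(A^k) = rank(A^(k+1))).

So m_A(x) = x^3.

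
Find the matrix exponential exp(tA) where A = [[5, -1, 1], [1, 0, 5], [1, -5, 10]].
e^{tA} = [[e^{5*t}, -t*e^{5*t}, t*e^{5*t}], [t*e^{5*t}, (-t^2 - 10*t + 2)*e^{5*t}/2, t*(t + 10)*e^{5*t}/2], [t*e^{5*t}, t*(-t - 10)*e^{5*t}/2, (t^2 + 10*t + 2)*e^{5*t}/2]]

A has Jordan form J = [[5, 1, 0], [0, 5, 1], [0, 0, 5]] with A = PJP^{-1}, so e^{tA} = P e^{tJ} P^{-1}.

For a Jordan block J_k(λ), e^{tJ_k(λ)} = e^{λt} · (I + tN + t^2 N^2/2! + ... + t^{k-1} N^{k-1}/(k-1)!) where N is the nilpotent superdiagonal part.

Assembling the blocks and conjugating back gives the entries of e^{tA} as shown above.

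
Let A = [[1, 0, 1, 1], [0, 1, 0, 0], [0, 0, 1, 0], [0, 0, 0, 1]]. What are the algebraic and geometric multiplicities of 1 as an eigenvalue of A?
The characteristic polynomial is (x - 1)^4, so the factor x - 1 appears with exponent 4: the algebraic multiplicity is 4.

rank(A - I) = 1, so the eigenspace has dimension 4 - 1 = 3: the geometric multiplicity is 3.

Since 3 < 4, A is not diagonalizable.

algebraic multiplicity 4, geometric multiplicity 3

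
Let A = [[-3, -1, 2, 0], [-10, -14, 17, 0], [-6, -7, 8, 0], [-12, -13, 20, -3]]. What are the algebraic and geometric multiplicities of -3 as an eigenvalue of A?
The characteristic polynomial is (x + 3)^4, so the factor x + 3 appears with exponent 4: the algebraic multiplicity is 4.

rank(A + 3I) = 2, so the eigenspace has dimension 4 - 2 = 2: the geometric multiplicity is 2.

Since 2 < 4, A is not diagonalizable.

algebraic multiplicity 4, geometric multiplicity 2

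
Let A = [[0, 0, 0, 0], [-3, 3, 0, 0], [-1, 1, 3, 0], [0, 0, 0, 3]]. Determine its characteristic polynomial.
χ_A(x) = x(x - 3)^3

xI - A = [[x, 0, 0, 0], [3, x - 3, 0, 0], [1, -1, x - 3, 0], [0, 0, 0, x - 3]].

Expanding det(xI - A) along the first row:
det(xI - A) = + (x)·det([[x - 3, 0, 0], [-1, x - 3, 0], [0, 0, x - 3]]) - (0)·det([[3, 0, 0], [1, x - 3, 0], [0, 0, x - 3]]) + (0)·det([[3, x - 3, 0], [1, -1, 0], [0, 0, x - 3]]) - (0)·det([[3, x - 3, 0], [1, -1, x - 3], [0, 0, 0]]).

Evaluating gives χ_A(x) = x^4 - 9x^3 + 27x^2 - 27x = x(x - 3)^3.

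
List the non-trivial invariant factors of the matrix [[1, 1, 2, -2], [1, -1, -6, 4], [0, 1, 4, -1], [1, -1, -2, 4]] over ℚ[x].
(x - 2)^2, (x - 2)^2

The Jordan structure of A has elementary divisors (x - 2)^2, (x - 2)^2. Arranging the block sizes at each eigenvalue in decreasing order and taking row products gives the invariant factors.

Invariant factors (smallest first, each dividing the next): (x - 2)^2, (x - 2)^2.

Check: the last factor (x - 2)^2 is the minimal polynomial, and the product (x - 2)^4 is the characteristic polynomial.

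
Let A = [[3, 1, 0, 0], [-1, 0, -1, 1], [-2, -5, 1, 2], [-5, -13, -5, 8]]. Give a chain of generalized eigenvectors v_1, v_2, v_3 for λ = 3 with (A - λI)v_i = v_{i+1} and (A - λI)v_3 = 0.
v_1 = [[0, 0, 1, 2]]^T, v_2 = [[0, 1, 2, 5]]^T, v_3 = [[1, 0, 1, 2]]^T

We seek v_1 ∈ ker((A - 3I)^3) \ ker((A - 3I)^2), then set v_{i+1} = (A - 3I) v_i.

One such chain is v_1 = [[0, 0, 1, 2]]^T, v_2 = [[0, 1, 2, 5]]^T, v_3 = [[1, 0, 1, 2]]^T. Check: (A - 3I) v_3 = [[0, 0, 0, 0]]^T = 0.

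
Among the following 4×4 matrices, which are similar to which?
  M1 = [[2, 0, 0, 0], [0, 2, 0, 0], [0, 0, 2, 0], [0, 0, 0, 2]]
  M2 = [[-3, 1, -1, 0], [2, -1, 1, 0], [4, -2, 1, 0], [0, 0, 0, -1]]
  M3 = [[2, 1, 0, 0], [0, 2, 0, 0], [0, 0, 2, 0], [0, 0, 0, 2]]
3 classes: {M1}, {M2}, {M3}

Characteristic polynomials: χ_{M1} = (x - 2)^4, χ_{M2} = (x + 1)^4, χ_{M3} = (x - 2)^4.

{M1}: invariant factors x - 2, x - 2, x - 2, x - 2.

{M2}: invariant factors x + 1, (x + 1)^3.

{M3}: invariant factors x - 2, x - 2, (x - 2)^2.

Matrices are similar if and only if their invariant-factor lists agree; the partition into similarity classes is {M1}, {M2}, {M3}.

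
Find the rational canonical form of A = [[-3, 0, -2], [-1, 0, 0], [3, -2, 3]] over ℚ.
R = [[0, 0, -4], [1, 0, 3], [0, 1, 0]]

The invariant factors of A (the non-unit diagonal entries of the Smith normal form of xI - A over ℚ[x]) are x^3 - 3x + 4, each dividing the next. The characteristic polynomial is their product, x^3 - 3x + 4.

The rational canonical form is the block-diagonal matrix of companion matrices C(f_i):
R = [[0, 0, -4], [1, 0, 3], [0, 1, 0]].

Note the characteristic polynomial does not split into linear factors over ℚ, so A has no Jordan form over ℚ; the rational canonical form exists over any field.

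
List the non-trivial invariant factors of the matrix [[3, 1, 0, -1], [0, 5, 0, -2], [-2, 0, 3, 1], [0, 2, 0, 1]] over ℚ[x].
(x - 3)^2, (x - 3)^2

The Jordan structure of A has elementary divisors (x - 3)^2, (x - 3)^2. Arranging the block sizes at each eigenvalue in decreasing order and taking row products gives the invariant factors.

Invariant factors (smallest first, each dividing the next): (x - 3)^2, (x - 3)^2.

Check: the last factor (x - 3)^2 is the minimal polynomial, and the product (x - 3)^4 is the characteristic polynomial.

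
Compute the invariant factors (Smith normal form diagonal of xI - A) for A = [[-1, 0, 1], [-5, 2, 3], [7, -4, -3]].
x^2(x + 2)

The Jordan structure of A has elementary divisors (x + 2), x^2. Arranging the block sizes at each eigenvalue in decreasing order and taking row products gives the invariant factors.

Invariant factors (smallest first, each dividing the next): x^2(x + 2).

Check: the last factor x^2(x + 2) is the minimal polynomial, and the product x^2(x + 2) is the characteristic polynomial.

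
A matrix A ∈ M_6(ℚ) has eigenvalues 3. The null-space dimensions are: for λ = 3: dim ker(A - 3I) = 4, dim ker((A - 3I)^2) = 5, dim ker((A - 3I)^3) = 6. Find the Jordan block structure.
λ = 3: successive nullity increments [4, 1, 1] count blocks of size ≥ k; block sizes are [3, 1, 1, 1].

Jordan blocks: (3, 3), (3, 1), (3, 1), (3, 1)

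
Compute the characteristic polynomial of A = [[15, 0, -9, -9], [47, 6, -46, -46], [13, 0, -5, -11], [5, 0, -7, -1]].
xI - A = [[x - 15, 0, 9, 9], [-47, x - 6, 46, 46], [-13, 0, x + 5, 11], [-5, 0, 7, x + 1]].

Expanding det(xI - A) along the first row:
det(xI - A) = + (x - 15)·det([[x - 6, 46, 46], [0, x + 5, 11], [0, 7, x + 1]]) - (0)·det([[-47, 46, 46], [-13, x + 5, 11], [-5, 7, x + 1]]) + (9)·det([[-47, x - 6, 46], [-13, 0, 11], [-5, 0, x + 1]]) - (9)·det([[-47, x - 6, 46], [-13, 0, x + 5], [-5, 0, 7]]).

Evaluating gives χ_A(x) = x^4 - 15x^3 + 54x^2 + 108x - 648 = (x - 6)^3(x + 3).

χ_A(x) = (x - 6)^3(x + 3)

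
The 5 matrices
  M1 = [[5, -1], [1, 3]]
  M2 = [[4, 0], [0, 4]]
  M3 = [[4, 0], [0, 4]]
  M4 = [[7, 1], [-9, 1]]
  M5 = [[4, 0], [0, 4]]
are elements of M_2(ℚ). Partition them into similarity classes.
2 classes: {M1, M4}, {M2, M3, M5}

Characteristic polynomials: χ_{M1} = (x - 4)^2, χ_{M2} = (x - 4)^2, χ_{M3} = (x - 4)^2, χ_{M4} = (x - 4)^2, χ_{M5} = (x - 4)^2.

{M1, M4}: invariant factors (x - 4)^2.

{M2, M3, M5}: invariant factors x - 4, x - 4.

Matrices are similar if and only if their invariant-factor lists agree; the partition into similarity classes is {M1, M4}, {M2, M3, M5}.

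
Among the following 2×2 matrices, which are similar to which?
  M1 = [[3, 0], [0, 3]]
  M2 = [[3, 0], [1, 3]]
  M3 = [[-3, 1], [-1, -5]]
Characteristic polynomials: χ_{M1} = (x - 3)^2, χ_{M2} = (x - 3)^2, χ_{M3} = (x + 4)^2.

{M1}: invariant factors x - 3, x - 3.

{M2}: invariant factors (x - 3)^2.

{M3}: invariant factors (x + 4)^2.

Matrices are similar if and only if their invariant-factor lists agree; the partition into similarity classes is {M1}, {M2}, {M3}.

3 classes: {M1}, {M2}, {M3}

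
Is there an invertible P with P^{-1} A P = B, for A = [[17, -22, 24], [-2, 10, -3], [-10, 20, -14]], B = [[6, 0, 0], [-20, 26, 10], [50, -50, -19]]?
No.

Both have characteristic polynomial (x - 6)^2(x - 1), but the minimal polynomial of A is (x - 6)^2(x - 1) while the minimal polynomial of B is (x - 6)(x - 1). The minimal polynomial is a similarity invariant, so A and B are not similar.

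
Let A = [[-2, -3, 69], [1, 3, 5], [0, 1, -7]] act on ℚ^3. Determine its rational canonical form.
R = [[0, 0, 100], [1, 0, 15], [0, 1, -6]]

The invariant factors of A (the non-unit diagonal entries of the Smith normal form of xI - A over ℚ[x]) are (x - 4)(x + 5)^2, each dividing the next. The characteristic polynomial is their product, (x - 4)(x + 5)^2.

The rational canonical form is the block-diagonal matrix of companion matrices C(f_i):
R = [[0, 0, 100], [1, 0, 15], [0, 1, -6]].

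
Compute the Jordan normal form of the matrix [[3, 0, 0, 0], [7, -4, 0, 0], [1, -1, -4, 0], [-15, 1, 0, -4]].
J = [[-4, 1, 0, 0], [0, -4, 0, 0], [0, 0, -4, 0], [0, 0, 0, 3]]

The characteristic polynomial is det(xI - A) = (x - 3)(x + 4)^3, so the eigenvalues are -4 (algebraic multiplicity 3), 3 (algebraic multiplicity 1).

For λ = -4: rank(A + 4I) = 2, rank((A + 4I)^2) = 1. The eigenspace has dimension 4 - 2 = 2, so there are 2 Jordan blocks; the rank sequence gives block sizes [2, 1].

For λ = 3: algebraic multiplicity 1 gives one 1×1 block.

Assembling the blocks gives the Jordan form J above.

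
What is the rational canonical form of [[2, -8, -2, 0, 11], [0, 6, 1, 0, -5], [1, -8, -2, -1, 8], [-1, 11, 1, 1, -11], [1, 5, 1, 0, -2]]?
The invariant factors of A (the non-unit diagonal entries of the Smith normal form of xI - A over ℚ[x]) are (x - 3)(x^2 - x - 1)^2, each dividing the next. The characteristic polynomial is their product, (x - 3)(x^2 - x - 1)^2.

The rational canonical form is the block-diagonal matrix of companion matrices C(f_i):
R = [[0, 0, 0, 0, 3], [1, 0, 0, 0, 5], [0, 1, 0, 0, -5], [0, 0, 1, 0, -5], [0, 0, 0, 1, 5]].

Note the characteristic polynomial does not split into linear factors over ℚ, so A has no Jordan form over ℚ; the rational canonical form exists over any field.

R = [[0, 0, 0, 0, 3], [1, 0, 0, 0, 5], [0, 1, 0, 0, -5], [0, 0, 1, 0, -5], [0, 0, 0, 1, 5]]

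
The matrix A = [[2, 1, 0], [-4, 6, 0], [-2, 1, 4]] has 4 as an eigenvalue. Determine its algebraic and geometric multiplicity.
The characteristic polynomial is (x - 4)^3, so the factor x - 4 appears with exponent 3: the algebraic multiplicity is 3.

rank(A - 4I) = 1, so the eigenspace has dimension 3 - 1 = 2: the geometric multiplicity is 2.

Since 2 < 3, A is not diagonalizable.

algebraic multiplicity 3, geometric multiplicity 2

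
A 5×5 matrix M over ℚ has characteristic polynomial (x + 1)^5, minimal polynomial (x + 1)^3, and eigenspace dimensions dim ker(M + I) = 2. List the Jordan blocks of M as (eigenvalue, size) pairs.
Jordan blocks: (-1, 3), (-1, 2)

λ = -1: algebraic multiplicity 5 (exponent in χ_M), largest block size 3 (exponent in m_M), 2 blocks (geometric multiplicity). These force block sizes [3, 2].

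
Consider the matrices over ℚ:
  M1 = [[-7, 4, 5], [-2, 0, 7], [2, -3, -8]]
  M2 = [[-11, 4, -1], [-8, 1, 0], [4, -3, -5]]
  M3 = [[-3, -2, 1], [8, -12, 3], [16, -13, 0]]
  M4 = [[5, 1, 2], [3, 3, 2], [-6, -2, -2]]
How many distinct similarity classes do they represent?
Characteristic polynomials: χ_{M1} = (x + 5)^3, χ_{M2} = (x + 5)^3, χ_{M3} = (x + 5)^3, χ_{M4} = (x - 2)^3.

{M1, M2, M3}: invariant factors (x + 5)^3.

{M4}: invariant factors x - 2, (x - 2)^2.

Matrices are similar if and only if their invariant-factor lists agree; the partition into similarity classes is {M1, M2, M3}, {M4}.

2 classes: {M1, M2, M3}, {M4}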